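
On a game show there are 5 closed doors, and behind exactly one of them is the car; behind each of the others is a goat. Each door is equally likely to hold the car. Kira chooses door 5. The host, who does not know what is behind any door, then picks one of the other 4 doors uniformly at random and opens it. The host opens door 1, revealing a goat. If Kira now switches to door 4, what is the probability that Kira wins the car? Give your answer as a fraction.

Condition on the true location of the car.
If it is behind door 1 (prior 1/5): the host opened door 1, so this case is ruled out; weight (1/5)·0 = 0.
If it is behind any of doors 2, 3, 4, and 5 (prior 1/5 each): the host picks door 1 with probability 1/4 regardless, and it is not the prize; weight (1/5)·(1/4) = 1/20 each.
The weights sum to 1/5.
So P(the car behind door 4 | the host opened door 1) = (1/20) / (1/5) = 1/4.

1/4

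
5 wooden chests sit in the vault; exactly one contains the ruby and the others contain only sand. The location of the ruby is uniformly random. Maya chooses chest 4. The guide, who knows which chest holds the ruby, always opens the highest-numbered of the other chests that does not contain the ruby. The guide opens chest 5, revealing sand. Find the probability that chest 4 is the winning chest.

Condition on the true location of the ruby.
If it is in any of chests 1, 2, 3, and 4 (prior 1/5 each): chest 5 is the highest-numbered option available, probability 1; weight (1/5)·1 = 1/5 each.
If it is in chest 5 (prior 1/5): the guide opened chest 5, so this case is ruled out; weight (1/5)·0 = 0.
The weights sum to 4/5.
So P(the ruby in chest 4 | the guide opened chest 5) = (1/5) / (4/5) = 1/4.

1/4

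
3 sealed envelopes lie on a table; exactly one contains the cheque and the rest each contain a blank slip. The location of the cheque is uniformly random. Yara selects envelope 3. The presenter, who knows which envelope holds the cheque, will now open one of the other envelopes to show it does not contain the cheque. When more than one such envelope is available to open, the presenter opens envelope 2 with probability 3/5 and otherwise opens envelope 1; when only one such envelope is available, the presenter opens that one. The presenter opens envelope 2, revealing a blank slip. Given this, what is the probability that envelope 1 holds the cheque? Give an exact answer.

5/8

Condition on the true location of the cheque.
If it is in envelope 1 (prior 1/3): only envelope 2 is available, probability 1; weight (1/3)·1 = 1/3.
If it is in envelope 2 (prior 1/3): the presenter opened envelope 2, so this case is ruled out; weight (1/3)·0 = 0.
If it is in envelope 3 (prior 1/3): envelope 2 is available, opened with probability 3/5; weight (1/3)·(3/5) = 1/5.
The weights sum to 8/15.
So P(the cheque in envelope 1 | the presenter opened envelope 2) = (1/3) / (8/15) = 5/8.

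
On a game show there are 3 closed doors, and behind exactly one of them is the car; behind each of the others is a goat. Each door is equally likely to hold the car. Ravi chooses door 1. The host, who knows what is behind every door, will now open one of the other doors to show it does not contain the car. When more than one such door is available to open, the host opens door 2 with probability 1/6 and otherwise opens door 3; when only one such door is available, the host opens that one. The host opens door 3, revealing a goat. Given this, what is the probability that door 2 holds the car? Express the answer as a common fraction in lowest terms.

Apply Bayes' rule, conditioning on where the car actually is.
If it is behind door 1 (prior 1/3): door 2 is available but not opened, probability 5/6; weight (1/3)·(5/6) = 5/18.
If it is behind door 2 (prior 1/3): only door 3 is available, probability 1; weight (1/3)·1 = 1/3.
If it is behind door 3 (prior 1/3): the host opened door 3, so this case is ruled out; weight (1/3)·0 = 0.
The weights sum to 11/18.
So P(the car behind door 2 | the host opened door 3) = (1/3) / (11/18) = 6/11.

6/11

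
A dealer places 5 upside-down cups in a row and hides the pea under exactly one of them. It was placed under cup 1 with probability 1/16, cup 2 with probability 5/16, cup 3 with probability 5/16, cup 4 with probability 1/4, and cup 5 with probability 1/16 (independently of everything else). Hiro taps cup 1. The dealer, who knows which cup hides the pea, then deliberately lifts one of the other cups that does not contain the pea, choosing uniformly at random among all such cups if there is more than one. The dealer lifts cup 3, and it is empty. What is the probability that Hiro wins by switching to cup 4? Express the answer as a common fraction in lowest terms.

Apply Bayes' rule, conditioning on where the pea actually is.
If it is under cup 1 (prior 1/16): the dealer has 4 equally likely choices, so probability 1/4; weight (1/16)·(1/4) = 1/64.
If it is under cup 2 (prior 5/16): the dealer has 3 equally likely choices, so probability 1/3; weight (5/16)·(1/3) = 5/48.
If it is under cup 3 (prior 5/16): the dealer opened cup 3, so this case is ruled out; weight (5/16)·0 = 0.
If it is under cup 4 (prior 1/4): the dealer has 3 equally likely choices, so probability 1/3; weight (1/4)·(1/3) = 1/12.
If it is under cup 5 (prior 1/16): the dealer has 3 equally likely choices, so probability 1/3; weight (1/16)·(1/3) = 1/48.
The weights sum to 43/192.
So P(the pea under cup 4 | the dealer opened cup 3) = (1/12) / (43/192) = 16/43.

16/43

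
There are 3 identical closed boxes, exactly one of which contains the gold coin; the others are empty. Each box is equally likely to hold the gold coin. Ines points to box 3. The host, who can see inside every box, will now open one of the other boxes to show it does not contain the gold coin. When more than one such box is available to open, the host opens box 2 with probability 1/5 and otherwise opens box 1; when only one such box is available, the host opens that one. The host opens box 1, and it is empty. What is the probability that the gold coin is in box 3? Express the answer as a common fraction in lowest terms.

Condition on the true location of the gold coin.
If it is in box 1 (prior 1/3): the host opened box 1, so this case is ruled out; weight (1/3)·0 = 0.
If it is in box 2 (prior 1/3): only box 1 is available, probability 1; weight (1/3)·1 = 1/3.
If it is in box 3 (prior 1/3): box 2 is available but not opened, probability 4/5; weight (1/3)·(4/5) = 4/15.
The weights sum to 3/5.
So P(the gold coin in box 3 | the host opened box 1) = (4/15) / (3/5) = 4/9.

4/9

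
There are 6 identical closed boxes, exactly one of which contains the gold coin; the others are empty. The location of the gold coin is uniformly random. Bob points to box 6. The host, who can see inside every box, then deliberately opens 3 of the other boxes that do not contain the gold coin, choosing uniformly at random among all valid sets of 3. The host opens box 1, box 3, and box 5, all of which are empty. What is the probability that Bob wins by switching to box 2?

Consider each possible location of the gold coin in turn.
If it is in any of boxes 1, 3, and 5 (prior 1/6 each): that box was opened and seen not to hold the prize — ruled out; weight (1/6)·0 = 0 each.
If it is in either of boxes 2 and 4 (prior 1/6 each): the host has 4 equally likely choices, so probability 1/4; weight (1/6)·(1/4) = 1/24 each.
If it is in box 6 (prior 1/6): the host has 10 equally likely choices, so probability 1/10; weight (1/6)·(1/10) = 1/60.
The weights sum to 1/10.
So P(the gold coin in box 2 | the host opened box 1, box 3, and box 5) = (1/24) / (1/10) = 5/12.

5/12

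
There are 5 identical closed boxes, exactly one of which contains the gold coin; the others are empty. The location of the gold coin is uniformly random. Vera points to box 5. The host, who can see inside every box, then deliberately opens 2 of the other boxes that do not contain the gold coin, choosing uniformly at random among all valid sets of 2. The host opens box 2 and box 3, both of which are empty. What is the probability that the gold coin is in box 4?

Apply Bayes' rule, conditioning on where the gold coin actually is.
If it is in either of boxes 1 and 4 (prior 1/5 each): the host has 3 equally likely choices, so probability 1/3; weight (1/5)·(1/3) = 1/15 each.
If it is in either of boxes 2 and 3 (prior 1/5 each): that box was opened and seen not to hold the prize — ruled out; weight (1/5)·0 = 0 each.
If it is in box 5 (prior 1/5): the host has 6 equally likely choices, so probability 1/6; weight (1/5)·(1/6) = 1/30.
The weights sum to 1/6.
So P(the gold coin in box 4 | the host opened box 2 and box 3) = (1/15) / (1/6) = 2/5.

2/5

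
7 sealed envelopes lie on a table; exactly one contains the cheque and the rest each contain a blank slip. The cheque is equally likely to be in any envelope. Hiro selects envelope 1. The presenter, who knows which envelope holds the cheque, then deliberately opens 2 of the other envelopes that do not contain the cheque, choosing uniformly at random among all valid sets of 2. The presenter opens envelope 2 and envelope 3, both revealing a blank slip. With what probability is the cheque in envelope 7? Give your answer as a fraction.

3/14

Consider each possible location of the cheque in turn.
If it is in envelope 1 (prior 1/7): the presenter has 15 equally likely choices, so probability 1/15; weight (1/7)·(1/15) = 1/105.
If it is in either of envelopes 2 and 3 (prior 1/7 each): that envelope was opened and seen not to hold the prize — ruled out; weight (1/7)·0 = 0 each.
If it is in any of envelopes 4, 5, 6, and 7 (prior 1/7 each): the presenter has 10 equally likely choices, so probability 1/10; weight (1/7)·(1/10) = 1/70 each.
The weights sum to 1/15.
So P(the cheque in envelope 7 | the presenter opened envelope 2 and envelope 3) = (1/70) / (1/15) = 3/14.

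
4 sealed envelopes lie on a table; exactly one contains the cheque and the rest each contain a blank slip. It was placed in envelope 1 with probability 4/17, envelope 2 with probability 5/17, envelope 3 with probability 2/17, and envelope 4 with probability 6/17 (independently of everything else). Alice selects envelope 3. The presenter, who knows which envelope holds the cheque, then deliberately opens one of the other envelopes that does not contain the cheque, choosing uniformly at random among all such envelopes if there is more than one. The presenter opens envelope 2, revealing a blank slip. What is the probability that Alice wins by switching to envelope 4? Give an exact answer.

9/17

Apply Bayes' rule, conditioning on where the cheque actually is.
If it is in envelope 1 (prior 4/17): the presenter has 2 equally likely choices, so probability 1/2; weight (4/17)·(1/2) = 2/17.
If it is in envelope 2 (prior 5/17): the presenter opened envelope 2, so this case is ruled out; weight (5/17)·0 = 0.
If it is in envelope 3 (prior 2/17): the presenter has 3 equally likely choices, so probability 1/3; weight (2/17)·(1/3) = 2/51.
If it is in envelope 4 (prior 6/17): the presenter has 2 equally likely choices, so probability 1/2; weight (6/17)·(1/2) = 3/17.
The weights sum to 1/3.
So P(the cheque in envelope 4 | the presenter opened envelope 2) = (3/17) / (1/3) = 9/17.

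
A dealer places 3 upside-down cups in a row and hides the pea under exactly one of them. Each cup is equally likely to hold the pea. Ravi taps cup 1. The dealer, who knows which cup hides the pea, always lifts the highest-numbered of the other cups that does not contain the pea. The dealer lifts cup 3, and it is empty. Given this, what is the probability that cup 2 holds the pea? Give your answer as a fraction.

1/2

Condition on the true location of the pea.
If it is under either of cups 1 and 2 (prior 1/3 each): cup 3 is the highest-numbered option available, probability 1; weight (1/3)·1 = 1/3 each.
If it is under cup 3 (prior 1/3): the dealer opened cup 3, so this case is ruled out; weight (1/3)·0 = 0.
The weights sum to 2/3.
So P(the pea under cup 2 | the dealer opened cup 3) = (1/3) / (2/3) = 1/2.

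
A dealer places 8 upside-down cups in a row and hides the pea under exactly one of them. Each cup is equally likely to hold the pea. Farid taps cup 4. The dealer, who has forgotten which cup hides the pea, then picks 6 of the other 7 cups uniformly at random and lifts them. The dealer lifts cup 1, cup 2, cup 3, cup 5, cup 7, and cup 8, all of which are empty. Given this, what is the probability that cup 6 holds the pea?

1/2

Condition on the true location of the pea.
If it is under any of cups 1, 2, 3, 5, 7, and 8 (prior 1/8 each): that cup was opened and seen not to hold the prize — ruled out; weight (1/8)·0 = 0 each.
If it is under either of cups 4 and 6 (prior 1/8 each): the dealer picks exactly this set with probability 1/7 regardless, and none is the prize; weight (1/8)·(1/7) = 1/56 each.
The weights sum to 1/28.
So P(the pea under cup 6 | the dealer opened cup 1, cup 2, cup 3, cup 5, cup 7, and cup 8) = (1/56) / (1/28) = 1/2.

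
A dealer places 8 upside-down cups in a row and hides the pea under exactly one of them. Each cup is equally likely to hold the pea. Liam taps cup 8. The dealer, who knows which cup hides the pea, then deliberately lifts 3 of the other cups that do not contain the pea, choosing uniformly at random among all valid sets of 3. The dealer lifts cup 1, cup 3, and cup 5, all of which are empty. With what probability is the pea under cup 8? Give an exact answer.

Apply Bayes' rule, conditioning on where the pea actually is.
If it is under any of cups 1, 3, and 5 (prior 1/8 each): that cup was opened and seen not to hold the prize — ruled out; weight (1/8)·0 = 0 each.
If it is under any of cups 2, 4, 6, and 7 (prior 1/8 each): the dealer has 20 equally likely choices, so probability 1/20; weight (1/8)·(1/20) = 1/160 each.
If it is under cup 8 (prior 1/8): the dealer has 35 equally likely choices, so probability 1/35; weight (1/8)·(1/35) = 1/280.
The weights sum to 1/35.
So P(the pea under cup 8 | the dealer opened cup 1, cup 3, and cup 5) = (1/280) / (1/35) = 1/8.

1/8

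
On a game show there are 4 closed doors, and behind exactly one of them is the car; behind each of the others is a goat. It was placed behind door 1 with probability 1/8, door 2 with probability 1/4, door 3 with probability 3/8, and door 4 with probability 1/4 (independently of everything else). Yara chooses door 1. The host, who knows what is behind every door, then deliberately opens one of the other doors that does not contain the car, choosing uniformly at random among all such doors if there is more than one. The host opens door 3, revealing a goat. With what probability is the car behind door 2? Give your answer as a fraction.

3/7

Consider each possible location of the car in turn.
If it is behind door 1 (prior 1/8): the host has 3 equally likely choices, so probability 1/3; weight (1/8)·(1/3) = 1/24.
If it is behind either of doors 2 and 4 (prior 1/4 each): the host has 2 equally likely choices, so probability 1/2; weight (1/4)·(1/2) = 1/8 each.
If it is behind door 3 (prior 3/8): the host opened door 3, so this case is ruled out; weight (3/8)·0 = 0.
The weights sum to 7/24.
So P(the car behind door 2 | the host opened door 3) = (1/8) / (7/24) = 3/7.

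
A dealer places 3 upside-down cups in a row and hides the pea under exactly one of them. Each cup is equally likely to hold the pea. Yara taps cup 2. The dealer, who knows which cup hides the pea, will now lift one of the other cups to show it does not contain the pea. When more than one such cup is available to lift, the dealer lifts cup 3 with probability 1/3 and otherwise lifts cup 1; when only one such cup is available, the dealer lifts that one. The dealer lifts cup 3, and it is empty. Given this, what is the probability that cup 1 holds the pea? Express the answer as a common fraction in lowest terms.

Condition on the true location of the pea.
If it is under cup 1 (prior 1/3): only cup 3 is available, probability 1; weight (1/3)·1 = 1/3.
If it is under cup 2 (prior 1/3): cup 3 is available, opened with probability 1/3; weight (1/3)·(1/3) = 1/9.
If it is under cup 3 (prior 1/3): the dealer opened cup 3, so this case is ruled out; weight (1/3)·0 = 0.
The weights sum to 4/9.
So P(the pea under cup 1 | the dealer opened cup 3) = (1/3) / (4/9) = 3/4.

3/4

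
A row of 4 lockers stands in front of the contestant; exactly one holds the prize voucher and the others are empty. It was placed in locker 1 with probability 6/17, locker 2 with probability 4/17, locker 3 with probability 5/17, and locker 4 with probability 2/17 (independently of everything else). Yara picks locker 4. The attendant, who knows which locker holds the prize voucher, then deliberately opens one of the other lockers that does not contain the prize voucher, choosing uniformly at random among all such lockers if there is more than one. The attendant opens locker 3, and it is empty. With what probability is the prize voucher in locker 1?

9/17

Apply Bayes' rule, conditioning on where the prize voucher actually is.
If it is in locker 1 (prior 6/17): the attendant has 2 equally likely choices, so probability 1/2; weight (6/17)·(1/2) = 3/17.
If it is in locker 2 (prior 4/17): the attendant has 2 equally likely choices, so probability 1/2; weight (4/17)·(1/2) = 2/17.
If it is in locker 3 (prior 5/17): the attendant opened locker 3, so this case is ruled out; weight (5/17)·0 = 0.
If it is in locker 4 (prior 2/17): the attendant has 3 equally likely choices, so probability 1/3; weight (2/17)·(1/3) = 2/51.
The weights sum to 1/3.
So P(the prize voucher in locker 1 | the attendant opened locker 3) = (3/17) / (1/3) = 9/17.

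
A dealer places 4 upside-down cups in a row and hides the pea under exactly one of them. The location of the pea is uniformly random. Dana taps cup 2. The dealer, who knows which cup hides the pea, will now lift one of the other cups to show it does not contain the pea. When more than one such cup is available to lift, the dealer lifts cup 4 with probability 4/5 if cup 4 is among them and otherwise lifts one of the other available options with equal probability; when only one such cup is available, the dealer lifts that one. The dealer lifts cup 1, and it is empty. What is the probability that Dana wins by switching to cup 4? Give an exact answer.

Condition on the true location of the pea.
If it is under cup 1 (prior 1/4): the dealer opened cup 1, so this case is ruled out; weight (1/4)·0 = 0.
If it is under cup 2 (prior 1/4): cup 4 is available but not opened; cup 1 gets probability (1 − 4/5)/2 = 1/10; weight (1/4)·(1/10) = 1/40.
If it is under cup 3 (prior 1/4): cup 4 is available but not opened, probability 1/5; weight (1/4)·(1/5) = 1/20.
If it is under cup 4 (prior 1/4): cup 4 holds the prize so is unavailable; the dealer chooses uniformly among the 2 others, probability 1/2; weight (1/4)·(1/2) = 1/8.
The weights sum to 1/5.
So P(the pea under cup 4 | the dealer opened cup 1) = (1/8) / (1/5) = 5/8.

5/8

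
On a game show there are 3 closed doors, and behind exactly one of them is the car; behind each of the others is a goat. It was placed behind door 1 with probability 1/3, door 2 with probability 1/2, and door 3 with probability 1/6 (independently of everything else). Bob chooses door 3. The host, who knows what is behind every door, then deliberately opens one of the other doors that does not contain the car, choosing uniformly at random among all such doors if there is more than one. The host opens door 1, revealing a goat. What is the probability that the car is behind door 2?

Condition on the true location of the car.
If it is behind door 1 (prior 1/3): the host opened door 1, so this case is ruled out; weight (1/3)·0 = 0.
If it is behind door 2 (prior 1/2): the host has no choice, probability 1; weight (1/2)·1 = 1/2.
If it is behind door 3 (prior 1/6): the host has 2 equally likely choices, so probability 1/2; weight (1/6)·(1/2) = 1/12.
The weights sum to 7/12.
So P(the car behind door 2 | the host opened door 1) = (1/2) / (7/12) = 6/7.

6/7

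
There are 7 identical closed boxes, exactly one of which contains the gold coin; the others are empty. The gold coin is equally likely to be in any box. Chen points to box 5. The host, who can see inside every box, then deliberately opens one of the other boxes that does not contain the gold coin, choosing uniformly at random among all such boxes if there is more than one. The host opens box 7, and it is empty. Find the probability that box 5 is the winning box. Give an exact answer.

Condition on the true location of the gold coin.
If it is in any of boxes 1, 2, 3, 4, and 6 (prior 1/7 each): the host has 5 equally likely choices, so probability 1/5; weight (1/7)·(1/5) = 1/35 each.
If it is in box 5 (prior 1/7): the host has 6 equally likely choices, so probability 1/6; weight (1/7)·(1/6) = 1/42.
If it is in box 7 (prior 1/7): the host opened box 7, so this case is ruled out; weight (1/7)·0 = 0.
The weights sum to 1/6.
So P(the gold coin in box 5 | the host opened box 7) = (1/42) / (1/6) = 1/7.

1/7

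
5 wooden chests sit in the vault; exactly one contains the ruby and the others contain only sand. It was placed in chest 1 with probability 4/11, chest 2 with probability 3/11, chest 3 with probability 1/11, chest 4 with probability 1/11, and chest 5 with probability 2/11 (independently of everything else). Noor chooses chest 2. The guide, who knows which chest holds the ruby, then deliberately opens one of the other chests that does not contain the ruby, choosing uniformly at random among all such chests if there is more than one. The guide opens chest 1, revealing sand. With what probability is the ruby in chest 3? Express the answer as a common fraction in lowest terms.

4/25

Apply Bayes' rule, conditioning on where the ruby actually is.
If it is in chest 1 (prior 4/11): the guide opened chest 1, so this case is ruled out; weight (4/11)·0 = 0.
If it is in chest 2 (prior 3/11): the guide has 4 equally likely choices, so probability 1/4; weight (3/11)·(1/4) = 3/44.
If it is in either of chests 3 and 4 (prior 1/11 each): the guide has 3 equally likely choices, so probability 1/3; weight (1/11)·(1/3) = 1/33 each.
If it is in chest 5 (prior 2/11): the guide has 3 equally likely choices, so probability 1/3; weight (2/11)·(1/3) = 2/33.
The weights sum to 25/132.
So P(the ruby in chest 3 | the guide opened chest 1) = (1/33) / (25/132) = 4/25.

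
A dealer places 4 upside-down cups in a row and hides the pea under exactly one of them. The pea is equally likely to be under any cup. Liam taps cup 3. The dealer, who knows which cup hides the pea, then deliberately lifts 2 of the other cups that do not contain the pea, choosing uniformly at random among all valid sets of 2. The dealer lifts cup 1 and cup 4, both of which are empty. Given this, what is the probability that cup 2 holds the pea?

3/4

Consider each possible location of the pea in turn.
If it is under either of cups 1 and 4 (prior 1/4 each): that cup was opened and seen not to hold the prize — ruled out; weight (1/4)·0 = 0 each.
If it is under cup 2 (prior 1/4): the dealer has no choice, probability 1; weight (1/4)·1 = 1/4.
If it is under cup 3 (prior 1/4): the dealer has 3 equally likely choices, so probability 1/3; weight (1/4)·(1/3) = 1/12.
The weights sum to 1/3.
So P(the pea under cup 2 | the dealer opened cup 1 and cup 4) = (1/4) / (1/3) = 3/4.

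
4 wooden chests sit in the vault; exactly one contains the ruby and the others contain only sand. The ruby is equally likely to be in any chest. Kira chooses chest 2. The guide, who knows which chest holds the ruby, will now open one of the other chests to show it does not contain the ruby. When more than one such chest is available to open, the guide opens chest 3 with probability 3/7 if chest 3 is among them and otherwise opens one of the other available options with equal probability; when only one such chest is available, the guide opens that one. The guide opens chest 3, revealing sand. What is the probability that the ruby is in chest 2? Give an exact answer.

Apply Bayes' rule, conditioning on where the ruby actually is.
If it is in any of chests 1, 2, and 4 (prior 1/4 each): chest 3 is available, opened with probability 3/7; weight (1/4)·(3/7) = 3/28 each.
If it is in chest 3 (prior 1/4): the guide opened chest 3, so this case is ruled out; weight (1/4)·0 = 0.
The weights sum to 9/28.
So P(the ruby in chest 2 | the guide opened chest 3) = (3/28) / (9/28) = 1/3.

1/3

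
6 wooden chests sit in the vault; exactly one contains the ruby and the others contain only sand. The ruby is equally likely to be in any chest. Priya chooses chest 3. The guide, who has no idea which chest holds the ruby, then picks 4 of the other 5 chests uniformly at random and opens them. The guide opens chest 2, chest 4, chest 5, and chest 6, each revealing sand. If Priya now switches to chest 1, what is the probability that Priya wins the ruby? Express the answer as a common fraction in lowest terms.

1/2

Because the guide chose which chests to open without knowing where the ruby is, the choice is independent of the prize location. Learning that none of the 4 opened chests holds the ruby simply rules out those 4 locations and leaves the remaining 2 chests still equally likely by symmetry.
So P(the ruby in chest 1) = 1/2.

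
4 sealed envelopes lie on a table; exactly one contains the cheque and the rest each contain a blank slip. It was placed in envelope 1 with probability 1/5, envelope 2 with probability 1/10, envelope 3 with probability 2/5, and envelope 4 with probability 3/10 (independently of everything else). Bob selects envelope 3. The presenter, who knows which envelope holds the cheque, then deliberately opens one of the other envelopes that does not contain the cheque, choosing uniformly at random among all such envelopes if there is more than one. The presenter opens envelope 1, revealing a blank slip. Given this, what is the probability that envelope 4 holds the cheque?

Consider each possible location of the cheque in turn.
If it is in envelope 1 (prior 1/5): the presenter opened envelope 1, so this case is ruled out; weight (1/5)·0 = 0.
If it is in envelope 2 (prior 1/10): the presenter has 2 equally likely choices, so probability 1/2; weight (1/10)·(1/2) = 1/20.
If it is in envelope 3 (prior 2/5): the presenter has 3 equally likely choices, so probability 1/3; weight (2/5)·(1/3) = 2/15.
If it is in envelope 4 (prior 3/10): the presenter has 2 equally likely choices, so probability 1/2; weight (3/10)·(1/2) = 3/20.
The weights sum to 1/3.
So P(the cheque in envelope 4 | the presenter opened envelope 1) = (3/20) / (1/3) = 9/20.

9/20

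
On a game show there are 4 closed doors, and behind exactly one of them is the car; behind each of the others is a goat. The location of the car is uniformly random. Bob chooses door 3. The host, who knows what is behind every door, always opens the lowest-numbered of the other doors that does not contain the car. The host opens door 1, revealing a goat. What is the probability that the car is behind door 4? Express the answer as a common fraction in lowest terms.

Apply Bayes' rule, conditioning on where the car actually is.
If it is behind door 1 (prior 1/4): the host opened door 1, so this case is ruled out; weight (1/4)·0 = 0.
If it is behind any of doors 2, 3, and 4 (prior 1/4 each): door 1 is the lowest-numbered option available, probability 1; weight (1/4)·1 = 1/4 each.
The weights sum to 3/4.
So P(the car behind door 4 | the host opened door 1) = (1/4) / (3/4) = 1/3.

1/3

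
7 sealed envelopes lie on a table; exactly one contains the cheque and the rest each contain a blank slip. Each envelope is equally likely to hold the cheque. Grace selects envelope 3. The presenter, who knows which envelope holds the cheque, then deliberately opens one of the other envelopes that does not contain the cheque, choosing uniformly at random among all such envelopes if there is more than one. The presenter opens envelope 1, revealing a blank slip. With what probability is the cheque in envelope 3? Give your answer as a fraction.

Consider each possible location of the cheque in turn.
If it is in envelope 1 (prior 1/7): the presenter opened envelope 1, so this case is ruled out; weight (1/7)·0 = 0.
If it is in any of envelopes 2, 4, 5, 6, and 7 (prior 1/7 each): the presenter has 5 equally likely choices, so probability 1/5; weight (1/7)·(1/5) = 1/35 each.
If it is in envelope 3 (prior 1/7): the presenter has 6 equally likely choices, so probability 1/6; weight (1/7)·(1/6) = 1/42.
The weights sum to 1/6.
So P(the cheque in envelope 3 | the presenter opened envelope 1) = (1/42) / (1/6) = 1/7.

1/7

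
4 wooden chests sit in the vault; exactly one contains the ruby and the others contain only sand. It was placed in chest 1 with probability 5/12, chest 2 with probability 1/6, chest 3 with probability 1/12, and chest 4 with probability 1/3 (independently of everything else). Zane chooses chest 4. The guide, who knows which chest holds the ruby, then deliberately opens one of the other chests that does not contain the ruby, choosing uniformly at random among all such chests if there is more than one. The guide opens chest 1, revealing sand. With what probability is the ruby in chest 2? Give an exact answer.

6/17

Condition on the true location of the ruby.
If it is in chest 1 (prior 5/12): the guide opened chest 1, so this case is ruled out; weight (5/12)·0 = 0.
If it is in chest 2 (prior 1/6): the guide has 2 equally likely choices, so probability 1/2; weight (1/6)·(1/2) = 1/12.
If it is in chest 3 (prior 1/12): the guide has 2 equally likely choices, so probability 1/2; weight (1/12)·(1/2) = 1/24.
If it is in chest 4 (prior 1/3): the guide has 3 equally likely choices, so probability 1/3; weight (1/3)·(1/3) = 1/9.
The weights sum to 17/72.
So P(the ruby in chest 2 | the guide opened chest 1) = (1/12) / (17/72) = 6/17.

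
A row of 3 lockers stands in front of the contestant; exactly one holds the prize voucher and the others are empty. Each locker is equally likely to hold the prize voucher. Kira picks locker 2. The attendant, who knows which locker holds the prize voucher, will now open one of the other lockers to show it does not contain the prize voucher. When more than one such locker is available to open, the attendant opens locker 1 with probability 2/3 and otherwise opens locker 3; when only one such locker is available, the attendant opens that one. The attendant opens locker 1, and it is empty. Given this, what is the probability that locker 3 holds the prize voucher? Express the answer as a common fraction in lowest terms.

Apply Bayes' rule, conditioning on where the prize voucher actually is.
If it is in locker 1 (prior 1/3): the attendant opened locker 1, so this case is ruled out; weight (1/3)·0 = 0.
If it is in locker 2 (prior 1/3): locker 1 is available, opened with probability 2/3; weight (1/3)·(2/3) = 2/9.
If it is in locker 3 (prior 1/3): only locker 1 is available, probability 1; weight (1/3)·1 = 1/3.
The weights sum to 5/9.
So P(the prize voucher in locker 3 | the attendant opened locker 1) = (1/3) / (5/9) = 3/5.

3/5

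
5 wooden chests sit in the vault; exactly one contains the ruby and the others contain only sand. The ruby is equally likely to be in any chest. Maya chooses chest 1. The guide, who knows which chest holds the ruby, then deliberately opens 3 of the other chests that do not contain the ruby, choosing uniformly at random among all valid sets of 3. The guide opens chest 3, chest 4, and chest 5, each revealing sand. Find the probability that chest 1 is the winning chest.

1/5

Condition on the true location of the ruby.
If it is in chest 1 (prior 1/5): the guide has 4 equally likely choices, so probability 1/4; weight (1/5)·(1/4) = 1/20.
If it is in chest 2 (prior 1/5): the guide has no choice, probability 1; weight (1/5)·1 = 1/5.
If it is in any of chests 3, 4, and 5 (prior 1/5 each): that chest was opened and seen not to hold the prize — ruled out; weight (1/5)·0 = 0 each.
The weights sum to 1/4.
So P(the ruby in chest 1 | the guide opened chest 3, chest 4, and chest 5) = (1/20) / (1/4) = 1/5.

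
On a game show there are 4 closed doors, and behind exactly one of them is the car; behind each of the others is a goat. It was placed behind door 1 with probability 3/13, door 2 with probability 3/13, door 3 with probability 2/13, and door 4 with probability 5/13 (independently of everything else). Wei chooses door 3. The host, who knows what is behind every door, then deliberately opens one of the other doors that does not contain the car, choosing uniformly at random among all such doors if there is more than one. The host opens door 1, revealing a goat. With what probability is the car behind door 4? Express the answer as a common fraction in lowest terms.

Consider each possible location of the car in turn.
If it is behind door 1 (prior 3/13): the host opened door 1, so this case is ruled out; weight (3/13)·0 = 0.
If it is behind door 2 (prior 3/13): the host has 2 equally likely choices, so probability 1/2; weight (3/13)·(1/2) = 3/26.
If it is behind door 3 (prior 2/13): the host has 3 equally likely choices, so probability 1/3; weight (2/13)·(1/3) = 2/39.
If it is behind door 4 (prior 5/13): the host has 2 equally likely choices, so probability 1/2; weight (5/13)·(1/2) = 5/26.
The weights sum to 14/39.
So P(the car behind door 4 | the host opened door 1) = (5/26) / (14/39) = 15/28.

15/28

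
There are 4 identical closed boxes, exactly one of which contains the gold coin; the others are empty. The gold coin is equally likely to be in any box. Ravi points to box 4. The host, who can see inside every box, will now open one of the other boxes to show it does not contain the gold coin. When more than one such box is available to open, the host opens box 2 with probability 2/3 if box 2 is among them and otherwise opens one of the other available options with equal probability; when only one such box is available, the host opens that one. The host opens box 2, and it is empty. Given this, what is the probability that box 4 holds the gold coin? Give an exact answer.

1/3

Apply Bayes' rule, conditioning on where the gold coin actually is.
If it is in any of boxes 1, 3, and 4 (prior 1/4 each): box 2 is available, opened with probability 2/3; weight (1/4)·(2/3) = 1/6 each.
If it is in box 2 (prior 1/4): the host opened box 2, so this case is ruled out; weight (1/4)·0 = 0.
The weights sum to 1/2.
So P(the gold coin in box 4 | the host opened box 2) = (1/6) / (1/2) = 1/3.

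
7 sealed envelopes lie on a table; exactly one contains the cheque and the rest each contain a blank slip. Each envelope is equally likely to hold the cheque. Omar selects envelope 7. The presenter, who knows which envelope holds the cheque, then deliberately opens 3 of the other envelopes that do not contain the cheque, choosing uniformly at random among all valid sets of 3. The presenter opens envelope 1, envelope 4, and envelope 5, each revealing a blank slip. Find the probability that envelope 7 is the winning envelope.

Condition on the true location of the cheque.
If it is in any of envelopes 1, 4, and 5 (prior 1/7 each): that envelope was opened and seen not to hold the prize — ruled out; weight (1/7)·0 = 0 each.
If it is in any of envelopes 2, 3, and 6 (prior 1/7 each): the presenter has 10 equally likely choices, so probability 1/10; weight (1/7)·(1/10) = 1/70 each.
If it is in envelope 7 (prior 1/7): the presenter has 20 equally likely choices, so probability 1/20; weight (1/7)·(1/20) = 1/140.
The weights sum to 1/20.
So P(the cheque in envelope 7 | the presenter opened envelope 1, envelope 4, and envelope 5) = (1/140) / (1/20) = 1/7.

1/7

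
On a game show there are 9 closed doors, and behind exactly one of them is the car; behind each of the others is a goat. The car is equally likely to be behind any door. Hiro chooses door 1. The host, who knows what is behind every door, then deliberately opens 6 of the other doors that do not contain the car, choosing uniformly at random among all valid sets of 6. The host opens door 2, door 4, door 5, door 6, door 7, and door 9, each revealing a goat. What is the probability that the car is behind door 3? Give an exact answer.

4/9

Apply Bayes' rule, conditioning on where the car actually is.
If it is behind door 1 (prior 1/9): the host has 28 equally likely choices, so probability 1/28; weight (1/9)·(1/28) = 1/252.
If it is behind any of doors 2, 4, 5, 6, 7, and 9 (prior 1/9 each): that door was opened and seen not to hold the prize — ruled out; weight (1/9)·0 = 0 each.
If it is behind either of doors 3 and 8 (prior 1/9 each): the host has 7 equally likely choices, so probability 1/7; weight (1/9)·(1/7) = 1/63 each.
The weights sum to 1/28.
So P(the car behind door 3 | the host opened door 2, door 4, door 5, door 6, door 7, and door 9) = (1/63) / (1/28) = 4/9.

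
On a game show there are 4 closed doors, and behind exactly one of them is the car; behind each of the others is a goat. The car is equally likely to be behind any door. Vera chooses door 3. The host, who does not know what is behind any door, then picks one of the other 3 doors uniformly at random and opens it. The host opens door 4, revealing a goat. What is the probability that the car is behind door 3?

1/3

Consider each possible location of the car in turn.
If it is behind any of doors 1, 2, and 3 (prior 1/4 each): the host picks door 4 with probability 1/3 regardless, and it is not the prize; weight (1/4)·(1/3) = 1/12 each.
If it is behind door 4 (prior 1/4): the host opened door 4, so this case is ruled out; weight (1/4)·0 = 0.
The weights sum to 1/4.
So P(the car behind door 3 | the host opened door 4) = (1/12) / (1/4) = 1/3.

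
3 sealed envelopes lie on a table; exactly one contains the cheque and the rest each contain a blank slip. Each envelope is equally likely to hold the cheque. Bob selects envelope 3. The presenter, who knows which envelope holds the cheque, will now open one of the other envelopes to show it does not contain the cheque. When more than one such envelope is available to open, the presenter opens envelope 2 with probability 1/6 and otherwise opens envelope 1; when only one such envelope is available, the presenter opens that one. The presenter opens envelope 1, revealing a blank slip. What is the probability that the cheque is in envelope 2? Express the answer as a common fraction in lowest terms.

6/11

Consider each possible location of the cheque in turn.
If it is in envelope 1 (prior 1/3): the presenter opened envelope 1, so this case is ruled out; weight (1/3)·0 = 0.
If it is in envelope 2 (prior 1/3): only envelope 1 is available, probability 1; weight (1/3)·1 = 1/3.
If it is in envelope 3 (prior 1/3): envelope 2 is available but not opened, probability 5/6; weight (1/3)·(5/6) = 5/18.
The weights sum to 11/18.
So P(the cheque in envelope 2 | the presenter opened envelope 1) = (1/3) / (11/18) = 6/11.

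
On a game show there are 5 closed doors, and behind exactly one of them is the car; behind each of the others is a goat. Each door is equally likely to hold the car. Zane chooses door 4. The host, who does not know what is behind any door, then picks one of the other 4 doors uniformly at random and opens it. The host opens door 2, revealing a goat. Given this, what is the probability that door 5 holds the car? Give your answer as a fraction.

Apply Bayes' rule, conditioning on where the car actually is.
If it is behind any of doors 1, 3, 4, and 5 (prior 1/5 each): the host picks door 2 with probability 1/4 regardless, and it is not the prize; weight (1/5)·(1/4) = 1/20 each.
If it is behind door 2 (prior 1/5): the host opened door 2, so this case is ruled out; weight (1/5)·0 = 0.
The weights sum to 1/5.
So P(the car behind door 5 | the host opened door 2) = (1/20) / (1/5) = 1/4.

1/4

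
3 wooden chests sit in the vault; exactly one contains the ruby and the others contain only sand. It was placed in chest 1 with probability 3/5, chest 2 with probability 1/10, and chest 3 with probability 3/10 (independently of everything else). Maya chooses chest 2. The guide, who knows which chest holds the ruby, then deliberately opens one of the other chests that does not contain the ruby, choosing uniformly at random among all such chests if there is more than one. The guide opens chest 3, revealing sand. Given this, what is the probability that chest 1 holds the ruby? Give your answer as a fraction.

Consider each possible location of the ruby in turn.
If it is in chest 1 (prior 3/5): the guide has no choice, probability 1; weight (3/5)·1 = 3/5.
If it is in chest 2 (prior 1/10): the guide has 2 equally likely choices, so probability 1/2; weight (1/10)·(1/2) = 1/20.
If it is in chest 3 (prior 3/10): the guide opened chest 3, so this case is ruled out; weight (3/10)·0 = 0.
The weights sum to 13/20.
So P(the ruby in chest 1 | the guide opened chest 3) = (3/5) / (13/20) = 12/13.

12/13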